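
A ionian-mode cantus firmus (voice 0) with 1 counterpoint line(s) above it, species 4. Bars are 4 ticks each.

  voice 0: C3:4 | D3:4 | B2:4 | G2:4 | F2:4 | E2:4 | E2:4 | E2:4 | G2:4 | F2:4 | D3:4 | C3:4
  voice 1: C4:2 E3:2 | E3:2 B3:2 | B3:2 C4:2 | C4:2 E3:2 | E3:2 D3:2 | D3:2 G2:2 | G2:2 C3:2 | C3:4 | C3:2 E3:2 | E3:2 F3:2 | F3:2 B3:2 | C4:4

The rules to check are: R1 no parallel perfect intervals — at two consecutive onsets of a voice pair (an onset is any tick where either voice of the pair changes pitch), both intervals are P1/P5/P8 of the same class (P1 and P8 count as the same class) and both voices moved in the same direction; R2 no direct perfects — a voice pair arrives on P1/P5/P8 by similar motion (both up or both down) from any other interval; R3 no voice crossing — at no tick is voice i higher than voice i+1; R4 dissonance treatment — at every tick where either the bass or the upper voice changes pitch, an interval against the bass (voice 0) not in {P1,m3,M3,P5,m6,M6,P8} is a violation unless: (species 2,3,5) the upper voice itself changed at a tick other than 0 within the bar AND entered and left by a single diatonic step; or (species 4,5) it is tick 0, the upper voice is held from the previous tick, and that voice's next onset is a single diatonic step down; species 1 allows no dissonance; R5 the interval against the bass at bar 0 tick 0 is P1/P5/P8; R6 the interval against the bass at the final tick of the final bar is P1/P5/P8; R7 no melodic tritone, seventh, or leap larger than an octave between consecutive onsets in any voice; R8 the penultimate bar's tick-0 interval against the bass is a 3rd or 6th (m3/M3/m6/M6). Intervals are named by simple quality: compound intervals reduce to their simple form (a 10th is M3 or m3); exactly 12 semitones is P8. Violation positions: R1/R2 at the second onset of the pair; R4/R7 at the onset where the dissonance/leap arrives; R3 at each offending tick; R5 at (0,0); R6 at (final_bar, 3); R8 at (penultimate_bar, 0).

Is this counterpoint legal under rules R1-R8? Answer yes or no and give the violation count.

bar 0: v0=C3 v1=C4 (P8)
bar 1: v0=D3 v1=E3 (M2)
bar 2: v0=B2 v1=B3 (P8)
bar 3: v0=G2 v1=C4 (P4)
bar 4: v0=F2 v1=E3 (M7)
bar 5: v0=E2 v1=D3 (m7)
bar 6: v0=E2 v1=G2 (m3)
bar 7: v0=E2 v1=C3 (m6)
bar 8: v0=G2 v1=C3 (P4)
bar 9: v0=F2 v1=E3 (M7)
bar 10: v0=D3 v1=F3 (m3)
bar 11: v0=C3 v1=C4 (P8)
  R4 @ bar1.0: D3/E3 M2 untreated
  R4 @ bar2.2: B2/C4 m2 untreated
  R4 @ bar3.0: G2/C4 P4 untreated
  R4 @ bar5.0: E2/D3 m7 untreated
  R4 @ bar8.0: G2/C3 P4 untreated
  R4 @ bar9.0: F2/E3 M7 untreated
  R7 @ bar10.2: F3->B3 leap 6st

No (7 violations)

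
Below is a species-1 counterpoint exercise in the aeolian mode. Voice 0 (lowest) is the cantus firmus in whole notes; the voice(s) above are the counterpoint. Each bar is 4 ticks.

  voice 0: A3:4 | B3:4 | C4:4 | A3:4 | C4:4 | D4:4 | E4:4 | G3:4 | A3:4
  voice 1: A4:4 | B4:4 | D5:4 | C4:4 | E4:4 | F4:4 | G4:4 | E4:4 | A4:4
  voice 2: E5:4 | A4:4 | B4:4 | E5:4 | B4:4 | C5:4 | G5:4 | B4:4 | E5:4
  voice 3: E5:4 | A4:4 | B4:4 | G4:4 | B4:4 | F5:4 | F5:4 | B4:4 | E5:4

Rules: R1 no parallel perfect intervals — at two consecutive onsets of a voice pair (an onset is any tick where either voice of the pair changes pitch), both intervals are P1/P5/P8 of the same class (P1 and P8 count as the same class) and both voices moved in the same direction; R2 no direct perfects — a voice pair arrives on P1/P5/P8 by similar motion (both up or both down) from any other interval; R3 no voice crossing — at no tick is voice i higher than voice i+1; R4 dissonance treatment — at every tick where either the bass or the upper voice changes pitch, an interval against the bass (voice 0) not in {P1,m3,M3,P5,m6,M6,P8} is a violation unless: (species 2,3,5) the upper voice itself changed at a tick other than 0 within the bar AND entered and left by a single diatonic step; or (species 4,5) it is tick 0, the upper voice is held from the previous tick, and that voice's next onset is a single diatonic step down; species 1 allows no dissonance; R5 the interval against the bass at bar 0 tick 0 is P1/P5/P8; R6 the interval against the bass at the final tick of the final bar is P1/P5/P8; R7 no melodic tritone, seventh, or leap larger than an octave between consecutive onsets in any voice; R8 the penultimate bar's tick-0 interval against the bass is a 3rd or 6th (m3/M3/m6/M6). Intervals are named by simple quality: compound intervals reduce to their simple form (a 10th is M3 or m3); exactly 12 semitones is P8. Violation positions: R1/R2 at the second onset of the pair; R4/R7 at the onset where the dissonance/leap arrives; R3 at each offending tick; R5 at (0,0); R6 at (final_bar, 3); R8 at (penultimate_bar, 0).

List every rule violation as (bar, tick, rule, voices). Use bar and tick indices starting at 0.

(1, 0, R1, (0, 1))
(1, 0, R1, (2, 3))
(1, 0, R3, (1, 2))
(1, 0, R4, (0, 2))
(1, 0, R4, (0, 3))
(1, 1, R3, (1, 2))
(1, 2, R3, (1, 2))
(1, 3, R3, (1, 2))
(2, 0, R1, (2, 3))
(2, 0, R3, (1, 2))
(2, 0, R4, (0, 1))
(2, 0, R4, (0, 2))
(2, 0, R4, (0, 3))
(2, 1, R3, (1, 2))
(2, 2, R3, (1, 2))
(2, 3, R3, (1, 2))
(3, 0, R2, (1, 3))
(3, 0, R3, (2, 3))
(3, 0, R4, (0, 3))
(3, 0, R7, (1,))
(3, 1, R3, (2, 3))
(3, 2, R3, (2, 3))
(3, 3, R3, (2, 3))
(4, 0, R1, (1, 3))
(4, 0, R4, (0, 2))
(4, 0, R4, (0, 3))
(5, 0, R1, (1, 2))
(5, 0, R2, (1, 3))
(5, 0, R4, (0, 2))
(5, 0, R7, (3,))
(6, 0, R2, (1, 2))
(6, 0, R3, (2, 3))
(6, 0, R4, (0, 3))
(6, 1, R3, (2, 3))
(6, 2, R3, (2, 3))
(6, 3, R3, (2, 3))
(7, 0, R2, (1, 2))
(7, 0, R2, (1, 3))
(7, 0, R2, (2, 3))
(7, 0, R7, (3,))
(8, 0, R1, (1, 2))
(8, 0, R1, (1, 3))
(8, 0, R1, (2, 3))
(8, 0, R2, (0, 1))
(8, 0, R2, (0, 2))
(8, 0, R2, (0, 3))

bar 0: v0=A3 v1=A4 v2=E5 v3=E5 downbeat P5
bar 1: v0=B3 v1=B4 v2=A4 v3=A4 downbeat m7
bar 2: v0=C4 v1=D5 v2=B4 v3=B4 downbeat M7
bar 3: v0=A3 v1=C4 v2=E5 v3=G4 downbeat m7
bar 4: v0=C4 v1=E4 v2=B4 v3=B4 downbeat M7
bar 5: v0=D4 v1=F4 v2=C5 v3=F5 downbeat m3
bar 6: v0=E4 v1=G4 v2=G5 v3=F5 downbeat m2
bar 7: v0=G3 v1=E4 v2=B4 v3=B4 downbeat M3
bar 8: v0=A3 v1=A4 v2=E5 v3=E5 downbeat P5
  -> R1 @ bar 1 tick 0 v(0, 1): A3/A4 P8 -> B3/B4 P8 similar
  -> R1 @ bar 1 tick 0 v(2, 3): E5/E5 P1 -> A4/A4 P1 similar
  -> R3 @ bar 1 tick 0 v(1, 2): B4 above A4
  -> R4 @ bar 1 tick 0 v(0, 2): B3/A4 m7 untreated
  -> R4 @ bar 1 tick 0 v(0, 3): B3/A4 m7 untreated
  -> R3 @ bar 1 tick 1 v(1, 2): B4 above A4
  -> R3 @ bar 1 tick 2 v(1, 2): B4 above A4
  -> R3 @ bar 1 tick 3 v(1, 2): B4 above A4
  -> R1 @ bar 2 tick 0 v(2, 3): A4/A4 P1 -> B4/B4 P1 similar
  -> R3 @ bar 2 tick 0 v(1, 2): D5 above B4
  -> R4 @ bar 2 tick 0 v(0, 1): C4/D5 M2 untreated
  -> R4 @ bar 2 tick 0 v(0, 2): C4/B4 M7 untreated
  -> R4 @ bar 2 tick 0 v(0, 3): C4/B4 M7 untreated
  -> R3 @ bar 2 tick 1 v(1, 2): D5 above B4
  -> R3 @ bar 2 tick 2 v(1, 2): D5 above B4
  -> R3 @ bar 2 tick 3 v(1, 2): D5 above B4
  -> R2 @ bar 3 tick 0 v(1, 3): D5/B4 m3 -> C4/G4 P5 similar
  -> R3 @ bar 3 tick 0 v(2, 3): E5 above G4
  -> R4 @ bar 3 tick 0 v(0, 3): A3/G4 m7 untreated
  -> R7 @ bar 3 tick 0 v(1,): D5->C4 leap 14st
  -> R3 @ bar 3 tick 1 v(2, 3): E5 above G4
  -> R3 @ bar 3 tick 2 v(2, 3): E5 above G4
  -> R3 @ bar 3 tick 3 v(2, 3): E5 above G4
  -> R1 @ bar 4 tick 0 v(1, 3): C4/G4 P5 -> E4/B4 P5 similar
  -> R4 @ bar 4 tick 0 v(0, 2): C4/B4 M7 untreated
  -> R4 @ bar 4 tick 0 v(0, 3): C4/B4 M7 untreated
  -> R1 @ bar 5 tick 0 v(1, 2): E4/B4 P5 -> F4/C5 P5 similar
  -> R2 @ bar 5 tick 0 v(1, 3): E4/B4 P5 -> F4/F5 P8 similar
  -> R4 @ bar 5 tick 0 v(0, 2): D4/C5 m7 untreated
  -> R7 @ bar 5 tick 0 v(3,): B4->F5 leap 6st
  -> R2 @ bar 6 tick 0 v(1, 2): F4/C5 P5 -> G4/G5 P8 similar
  -> R3 @ bar 6 tick 0 v(2, 3): G5 above F5
  -> R4 @ bar 6 tick 0 v(0, 3): E4/F5 m2 untreated
  -> R3 @ bar 6 tick 1 v(2, 3): G5 above F5
  -> R3 @ bar 6 tick 2 v(2, 3): G5 above F5
  -> R3 @ bar 6 tick 3 v(2, 3): G5 above F5
  -> R2 @ bar 7 tick 0 v(1, 2): G4/G5 P8 -> E4/B4 P5 similar
  -> R2 @ bar 7 tick 0 v(1, 3): G4/F5 m7 -> E4/B4 P5 similar
  -> R2 @ bar 7 tick 0 v(2, 3): G5/F5 M2 -> B4/B4 P1 similar
  -> R7 @ bar 7 tick 0 v(3,): F5->B4 leap 6st
  -> R1 @ bar 8 tick 0 v(1, 2): E4/B4 P5 -> A4/E5 P5 similar
  -> R1 @ bar 8 tick 0 v(1, 3): E4/B4 P5 -> A4/E5 P5 similar
  -> R1 @ bar 8 tick 0 v(2, 3): B4/B4 P1 -> E5/E5 P1 similar
  -> R2 @ bar 8 tick 0 v(0, 1): G3/E4 M6 -> A3/A4 P8 similar
  -> R2 @ bar 8 tick 0 v(0, 2): G3/B4 M3 -> A3/E5 P5 similar
  -> R2 @ bar 8 tick 0 v(0, 3): G3/B4 M3 -> A3/E5 P5 similar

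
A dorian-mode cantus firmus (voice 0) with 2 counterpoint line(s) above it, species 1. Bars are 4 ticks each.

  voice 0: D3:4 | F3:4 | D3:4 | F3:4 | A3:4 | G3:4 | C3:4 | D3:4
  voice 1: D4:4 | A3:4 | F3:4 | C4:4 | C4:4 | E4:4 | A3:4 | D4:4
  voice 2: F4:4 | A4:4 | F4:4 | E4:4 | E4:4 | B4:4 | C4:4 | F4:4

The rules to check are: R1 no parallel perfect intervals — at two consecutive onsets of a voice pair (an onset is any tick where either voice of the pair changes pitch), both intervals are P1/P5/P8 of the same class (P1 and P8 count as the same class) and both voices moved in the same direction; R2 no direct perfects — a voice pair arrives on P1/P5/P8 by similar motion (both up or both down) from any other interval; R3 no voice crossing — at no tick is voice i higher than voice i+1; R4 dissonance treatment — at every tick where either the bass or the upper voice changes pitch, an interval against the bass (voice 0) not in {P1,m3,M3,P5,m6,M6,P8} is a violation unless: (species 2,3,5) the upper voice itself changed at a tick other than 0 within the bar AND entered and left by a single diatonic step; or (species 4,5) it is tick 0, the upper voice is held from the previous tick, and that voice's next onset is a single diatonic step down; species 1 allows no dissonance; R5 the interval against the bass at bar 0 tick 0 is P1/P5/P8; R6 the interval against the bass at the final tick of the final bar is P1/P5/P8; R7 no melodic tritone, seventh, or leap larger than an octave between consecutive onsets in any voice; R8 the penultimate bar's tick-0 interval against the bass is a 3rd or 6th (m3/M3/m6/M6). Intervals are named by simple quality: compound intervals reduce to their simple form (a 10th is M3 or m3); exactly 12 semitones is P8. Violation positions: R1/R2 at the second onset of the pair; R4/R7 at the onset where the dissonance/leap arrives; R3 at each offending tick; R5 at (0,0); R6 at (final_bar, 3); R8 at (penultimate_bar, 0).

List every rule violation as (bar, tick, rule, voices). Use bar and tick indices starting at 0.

(0, 0, R5, (0, 2))
(2, 0, R1, (1, 2))
(3, 0, R2, (0, 1))
(3, 0, R4, (0, 2))
(5, 0, R2, (1, 2))
(6, 0, R2, (0, 2))
(6, 0, R7, (2,))
(6, 0, R8, (0, 2))
(7, 0, R2, (0, 1))
(7, 3, R6, (0, 2))

bar 0: v0=D3 v1=D4 v2=F4 downbeat m3
bar 1: v0=F3 v1=A3 v2=A4 downbeat M3
bar 2: v0=D3 v1=F3 v2=F4 downbeat m3
bar 3: v0=F3 v1=C4 v2=E4 downbeat M7
bar 4: v0=A3 v1=C4 v2=E4 downbeat P5
bar 5: v0=G3 v1=E4 v2=B4 downbeat M3
bar 6: v0=C3 v1=A3 v2=C4 downbeat P8
bar 7: v0=D3 v1=D4 v2=F4 downbeat m3
  -> R5 @ bar 0 tick 0 v(0, 2): opens on m3
  -> R1 @ bar 2 tick 0 v(1, 2): A3/A4 P8 -> F3/F4 P8 similar
  -> R2 @ bar 3 tick 0 v(0, 1): D3/F3 m3 -> F3/C4 P5 similar
  -> R4 @ bar 3 tick 0 v(0, 2): F3/E4 M7 untreated
  -> R2 @ bar 5 tick 0 v(1, 2): C4/E4 M3 -> E4/B4 P5 similar
  -> R2 @ bar 6 tick 0 v(0, 2): G3/B4 M3 -> C3/C4 P8 similar
  -> R7 @ bar 6 tick 0 v(2,): B4->C4 leap 11st
  -> R8 @ bar 6 tick 0 v(0, 2): penult P8 not 3rd/6th
  -> R2 @ bar 7 tick 0 v(0, 1): C3/A3 M6 -> D3/D4 P8 similar
  -> R6 @ bar 7 tick 3 v(0, 2): closes on m3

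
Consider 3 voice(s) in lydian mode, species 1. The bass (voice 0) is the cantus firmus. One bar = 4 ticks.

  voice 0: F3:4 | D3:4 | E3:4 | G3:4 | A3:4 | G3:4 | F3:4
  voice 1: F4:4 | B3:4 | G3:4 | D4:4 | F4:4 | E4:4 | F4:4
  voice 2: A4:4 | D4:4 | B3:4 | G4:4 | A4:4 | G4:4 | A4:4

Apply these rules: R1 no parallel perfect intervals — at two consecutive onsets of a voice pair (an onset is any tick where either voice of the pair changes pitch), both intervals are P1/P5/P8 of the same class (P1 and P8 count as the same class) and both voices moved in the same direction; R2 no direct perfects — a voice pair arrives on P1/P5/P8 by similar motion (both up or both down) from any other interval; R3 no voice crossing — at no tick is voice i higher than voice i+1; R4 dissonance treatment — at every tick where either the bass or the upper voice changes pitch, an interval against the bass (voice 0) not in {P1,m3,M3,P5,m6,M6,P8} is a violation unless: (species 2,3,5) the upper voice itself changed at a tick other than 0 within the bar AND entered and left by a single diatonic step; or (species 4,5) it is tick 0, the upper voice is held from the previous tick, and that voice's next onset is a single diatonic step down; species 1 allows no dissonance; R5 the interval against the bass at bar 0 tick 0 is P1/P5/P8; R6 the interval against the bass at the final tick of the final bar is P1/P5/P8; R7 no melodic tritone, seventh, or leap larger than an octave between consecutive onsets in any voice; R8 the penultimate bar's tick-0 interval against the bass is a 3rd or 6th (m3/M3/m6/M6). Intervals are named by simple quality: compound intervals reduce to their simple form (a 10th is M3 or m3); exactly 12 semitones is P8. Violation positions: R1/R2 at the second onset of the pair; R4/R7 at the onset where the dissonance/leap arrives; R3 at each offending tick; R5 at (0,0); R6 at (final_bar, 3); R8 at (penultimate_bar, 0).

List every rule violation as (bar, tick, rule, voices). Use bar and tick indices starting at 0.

(0, 0, R5, (0, 2))
(1, 0, R2, (0, 2))
(1, 0, R7, (1,))
(3, 0, R2, (0, 1))
(3, 0, R2, (0, 2))
(4, 0, R1, (0, 2))
(5, 0, R1, (0, 2))
(5, 0, R8, (0, 2))
(6, 3, R6, (0, 2))

bar 0: v0=F3 v1=F4 v2=A4 downbeat M3
bar 1: v0=D3 v1=B3 v2=D4 downbeat P8
bar 2: v0=E3 v1=G3 v2=B3 downbeat P5
bar 3: v0=G3 v1=D4 v2=G4 downbeat P8
bar 4: v0=A3 v1=F4 v2=A4 downbeat P8
bar 5: v0=G3 v1=E4 v2=G4 downbeat P8
bar 6: v0=F3 v1=F4 v2=A4 downbeat M3
  -> R5 @ bar 0 tick 0 v(0, 2): opens on M3
  -> R2 @ bar 1 tick 0 v(0, 2): F3/A4 M3 -> D3/D4 P8 similar
  -> R7 @ bar 1 tick 0 v(1,): F4->B3 leap 6st
  -> R2 @ bar 3 tick 0 v(0, 1): E3/G3 m3 -> G3/D4 P5 similar
  -> R2 @ bar 3 tick 0 v(0, 2): E3/B3 P5 -> G3/G4 P8 similar
  -> R1 @ bar 4 tick 0 v(0, 2): G3/G4 P8 -> A3/A4 P8 similar
  -> R1 @ bar 5 tick 0 v(0, 2): A3/A4 P8 -> G3/G4 P8 similar
  -> R8 @ bar 5 tick 0 v(0, 2): penult P8 not 3rd/6th
  -> R6 @ bar 6 tick 3 v(0, 2): closes on M3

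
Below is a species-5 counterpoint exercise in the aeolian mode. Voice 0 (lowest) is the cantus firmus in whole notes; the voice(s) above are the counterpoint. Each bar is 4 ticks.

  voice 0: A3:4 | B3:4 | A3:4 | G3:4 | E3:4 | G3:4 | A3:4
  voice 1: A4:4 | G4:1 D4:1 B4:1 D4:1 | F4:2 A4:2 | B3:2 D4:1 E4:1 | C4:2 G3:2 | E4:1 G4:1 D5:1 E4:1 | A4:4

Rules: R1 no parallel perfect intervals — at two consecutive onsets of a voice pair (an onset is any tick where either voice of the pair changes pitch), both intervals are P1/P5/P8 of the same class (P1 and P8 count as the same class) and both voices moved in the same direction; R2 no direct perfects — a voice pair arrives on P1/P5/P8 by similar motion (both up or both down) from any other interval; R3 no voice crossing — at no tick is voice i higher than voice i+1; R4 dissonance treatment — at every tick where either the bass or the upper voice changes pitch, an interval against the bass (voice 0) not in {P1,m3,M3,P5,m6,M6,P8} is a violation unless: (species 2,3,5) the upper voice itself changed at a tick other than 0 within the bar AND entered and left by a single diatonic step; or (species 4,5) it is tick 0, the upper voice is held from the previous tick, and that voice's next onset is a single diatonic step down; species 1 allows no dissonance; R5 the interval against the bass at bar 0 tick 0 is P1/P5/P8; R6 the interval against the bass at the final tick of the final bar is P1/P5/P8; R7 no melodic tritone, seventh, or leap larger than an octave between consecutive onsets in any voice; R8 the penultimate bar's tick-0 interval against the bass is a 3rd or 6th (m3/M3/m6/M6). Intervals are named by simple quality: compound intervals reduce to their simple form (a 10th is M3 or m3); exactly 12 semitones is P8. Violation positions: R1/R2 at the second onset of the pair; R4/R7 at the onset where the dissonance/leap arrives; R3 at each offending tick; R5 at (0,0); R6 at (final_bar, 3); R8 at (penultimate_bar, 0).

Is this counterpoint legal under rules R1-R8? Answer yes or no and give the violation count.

bar 0: v0=A3 v1=A4 (P8)
bar 1: v0=B3 v1=G4 (m6)
bar 2: v0=A3 v1=F4 (m6)
bar 3: v0=G3 v1=B3 (M3)
bar 4: v0=E3 v1=C4 (m6)
bar 5: v0=G3 v1=E4 (M6)
bar 6: v0=A3 v1=A4 (P8)
  R7 @ bar3.0: A4->B3 leap 10st
  R7 @ bar5.3: D5->E4 leap 10st
  R2 @ bar6.0: G3/E4 M6 -> A3/A4 P8 similar

No (3 violations)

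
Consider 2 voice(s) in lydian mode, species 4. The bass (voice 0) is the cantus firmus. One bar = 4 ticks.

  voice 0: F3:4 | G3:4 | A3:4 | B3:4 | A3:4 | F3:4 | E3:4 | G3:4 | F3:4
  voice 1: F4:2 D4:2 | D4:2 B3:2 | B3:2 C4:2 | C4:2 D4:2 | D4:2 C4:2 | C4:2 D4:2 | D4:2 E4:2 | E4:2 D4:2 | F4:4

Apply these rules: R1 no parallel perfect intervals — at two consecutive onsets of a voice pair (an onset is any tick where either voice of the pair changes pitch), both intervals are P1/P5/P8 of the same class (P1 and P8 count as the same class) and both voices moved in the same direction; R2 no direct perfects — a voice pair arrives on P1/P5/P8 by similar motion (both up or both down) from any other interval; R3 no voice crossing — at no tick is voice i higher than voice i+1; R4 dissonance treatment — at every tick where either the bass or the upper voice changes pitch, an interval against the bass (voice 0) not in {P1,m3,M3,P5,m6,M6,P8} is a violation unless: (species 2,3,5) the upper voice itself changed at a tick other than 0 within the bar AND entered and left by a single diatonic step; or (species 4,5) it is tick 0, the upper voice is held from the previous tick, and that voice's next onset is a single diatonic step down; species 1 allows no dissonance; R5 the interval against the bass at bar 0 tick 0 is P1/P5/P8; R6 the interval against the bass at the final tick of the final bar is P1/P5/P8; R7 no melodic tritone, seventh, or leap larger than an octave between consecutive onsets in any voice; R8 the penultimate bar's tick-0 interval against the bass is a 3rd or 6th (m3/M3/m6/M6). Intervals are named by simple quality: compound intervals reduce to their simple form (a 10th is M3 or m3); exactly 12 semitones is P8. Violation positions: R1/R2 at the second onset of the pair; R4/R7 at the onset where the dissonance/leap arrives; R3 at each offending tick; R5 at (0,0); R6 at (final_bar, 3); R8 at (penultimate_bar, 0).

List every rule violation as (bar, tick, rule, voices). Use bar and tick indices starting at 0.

bar 0: v0=F3 v1=F4 downbeat P8
bar 1: v0=G3 v1=D4 downbeat P5
bar 2: v0=A3 v1=B3 downbeat M2
bar 3: v0=B3 v1=C4 downbeat m2
bar 4: v0=A3 v1=D4 downbeat P4
bar 5: v0=F3 v1=C4 downbeat P5
bar 6: v0=E3 v1=D4 downbeat m7
bar 7: v0=G3 v1=E4 downbeat M6
bar 8: v0=F3 v1=F4 downbeat P8
  -> R4 @ bar 2 tick 0 v(0, 1): A3/B3 M2 untreated
  -> R4 @ bar 3 tick 0 v(0, 1): B3/C4 m2 untreated
  -> R4 @ bar 6 tick 0 v(0, 1): E3/D4 m7 untreated

(2, 0, R4, (0, 1))
(3, 0, R4, (0, 1))
(6, 0, R4, (0, 1))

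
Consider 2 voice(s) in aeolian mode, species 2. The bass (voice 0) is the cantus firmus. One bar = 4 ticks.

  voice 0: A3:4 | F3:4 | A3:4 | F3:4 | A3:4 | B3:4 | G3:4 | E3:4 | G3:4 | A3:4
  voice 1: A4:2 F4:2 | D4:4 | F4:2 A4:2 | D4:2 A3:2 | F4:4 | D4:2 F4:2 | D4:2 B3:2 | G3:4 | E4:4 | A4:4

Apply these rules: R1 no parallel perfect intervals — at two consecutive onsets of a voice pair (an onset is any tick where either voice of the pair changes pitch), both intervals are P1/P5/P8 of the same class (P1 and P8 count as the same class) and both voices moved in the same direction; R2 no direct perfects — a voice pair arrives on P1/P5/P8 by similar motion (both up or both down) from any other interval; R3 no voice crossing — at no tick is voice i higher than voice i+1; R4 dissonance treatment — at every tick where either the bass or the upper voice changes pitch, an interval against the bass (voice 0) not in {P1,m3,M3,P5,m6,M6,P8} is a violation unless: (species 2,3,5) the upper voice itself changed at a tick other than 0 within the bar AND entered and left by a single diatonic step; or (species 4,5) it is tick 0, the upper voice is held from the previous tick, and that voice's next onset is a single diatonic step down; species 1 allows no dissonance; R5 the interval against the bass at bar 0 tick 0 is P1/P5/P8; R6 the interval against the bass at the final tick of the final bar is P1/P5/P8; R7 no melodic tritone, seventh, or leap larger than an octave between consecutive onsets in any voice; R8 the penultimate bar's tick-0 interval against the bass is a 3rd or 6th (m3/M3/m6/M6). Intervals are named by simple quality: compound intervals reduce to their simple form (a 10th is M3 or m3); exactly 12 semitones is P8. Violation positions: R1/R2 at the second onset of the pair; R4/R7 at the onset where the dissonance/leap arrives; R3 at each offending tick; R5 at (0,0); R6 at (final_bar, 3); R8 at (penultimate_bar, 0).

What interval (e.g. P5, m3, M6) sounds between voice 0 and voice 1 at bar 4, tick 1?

m6

voice 0=A3 voice 1=F4 -> m6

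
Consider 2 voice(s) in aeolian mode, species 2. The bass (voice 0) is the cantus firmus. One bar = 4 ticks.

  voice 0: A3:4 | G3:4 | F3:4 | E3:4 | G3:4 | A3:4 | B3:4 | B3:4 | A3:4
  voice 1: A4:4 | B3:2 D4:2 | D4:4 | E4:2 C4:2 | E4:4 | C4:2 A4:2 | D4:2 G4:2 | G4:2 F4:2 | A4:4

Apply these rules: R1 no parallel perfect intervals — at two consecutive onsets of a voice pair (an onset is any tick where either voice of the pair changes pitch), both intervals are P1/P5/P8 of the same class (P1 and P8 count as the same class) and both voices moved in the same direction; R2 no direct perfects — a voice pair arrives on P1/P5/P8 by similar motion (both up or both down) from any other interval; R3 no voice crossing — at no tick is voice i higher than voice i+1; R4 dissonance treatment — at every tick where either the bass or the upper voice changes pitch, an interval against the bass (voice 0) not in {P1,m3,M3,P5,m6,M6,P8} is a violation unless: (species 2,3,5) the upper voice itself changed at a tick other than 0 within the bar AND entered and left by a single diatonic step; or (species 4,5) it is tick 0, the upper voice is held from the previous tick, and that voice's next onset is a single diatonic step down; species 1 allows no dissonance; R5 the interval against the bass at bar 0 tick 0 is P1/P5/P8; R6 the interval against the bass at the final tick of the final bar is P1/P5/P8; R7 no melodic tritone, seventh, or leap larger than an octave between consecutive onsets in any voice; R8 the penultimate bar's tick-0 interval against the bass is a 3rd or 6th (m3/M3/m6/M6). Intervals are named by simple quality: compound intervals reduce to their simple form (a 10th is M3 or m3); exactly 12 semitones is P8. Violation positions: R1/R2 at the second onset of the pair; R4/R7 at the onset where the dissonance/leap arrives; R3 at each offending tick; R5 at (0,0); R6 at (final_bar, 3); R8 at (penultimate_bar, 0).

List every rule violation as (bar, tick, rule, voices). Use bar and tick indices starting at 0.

(1, 0, R7, (1,))
(7, 2, R4, (0, 1))

bar 0: v0=A3 v1=A4 downbeat P8
bar 1: v0=G3 v1=B3 downbeat M3
bar 2: v0=F3 v1=D4 downbeat M6
bar 3: v0=E3 v1=E4 downbeat P8
bar 4: v0=G3 v1=E4 downbeat M6
bar 5: v0=A3 v1=C4 downbeat m3
bar 6: v0=B3 v1=D4 downbeat m3
bar 7: v0=B3 v1=G4 downbeat m6
bar 8: v0=A3 v1=A4 downbeat P8
  -> R7 @ bar 1 tick 0 v(1,): A4->B3 leap 10st
  -> R4 @ bar 7 tick 2 v(0, 1): B3/F4 TT untreated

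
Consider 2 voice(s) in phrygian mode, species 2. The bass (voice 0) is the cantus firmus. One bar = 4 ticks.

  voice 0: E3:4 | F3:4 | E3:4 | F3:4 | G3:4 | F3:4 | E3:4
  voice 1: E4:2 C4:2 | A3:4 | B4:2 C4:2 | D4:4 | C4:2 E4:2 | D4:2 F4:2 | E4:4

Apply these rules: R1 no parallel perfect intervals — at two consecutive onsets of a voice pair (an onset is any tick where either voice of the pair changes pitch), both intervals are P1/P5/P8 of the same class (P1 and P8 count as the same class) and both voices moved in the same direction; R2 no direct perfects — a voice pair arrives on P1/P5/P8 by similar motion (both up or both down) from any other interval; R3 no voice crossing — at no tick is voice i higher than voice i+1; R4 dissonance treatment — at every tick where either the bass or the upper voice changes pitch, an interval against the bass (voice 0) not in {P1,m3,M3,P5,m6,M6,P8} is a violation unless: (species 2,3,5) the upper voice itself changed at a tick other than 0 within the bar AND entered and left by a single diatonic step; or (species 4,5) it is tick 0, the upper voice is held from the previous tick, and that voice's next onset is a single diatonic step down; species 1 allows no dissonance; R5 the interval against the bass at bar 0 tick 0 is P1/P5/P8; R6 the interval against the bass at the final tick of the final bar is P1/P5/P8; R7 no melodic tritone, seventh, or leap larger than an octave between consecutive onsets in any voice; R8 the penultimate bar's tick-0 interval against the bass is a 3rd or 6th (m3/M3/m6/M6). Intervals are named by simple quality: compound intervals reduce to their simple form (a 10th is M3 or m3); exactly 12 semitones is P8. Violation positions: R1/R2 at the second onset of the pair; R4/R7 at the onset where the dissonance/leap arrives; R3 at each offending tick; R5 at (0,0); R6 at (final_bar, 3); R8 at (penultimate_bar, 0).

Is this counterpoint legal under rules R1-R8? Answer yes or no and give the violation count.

bar 0: v0=E3 v1=E4 (P8)
bar 1: v0=F3 v1=A3 (M3)
bar 2: v0=E3 v1=B4 (P5)
bar 3: v0=F3 v1=D4 (M6)
bar 4: v0=G3 v1=C4 (P4)
bar 5: v0=F3 v1=D4 (M6)
bar 6: v0=E3 v1=E4 (P8)
  R7 @ bar2.0: A3->B4 leap 14st
  R7 @ bar2.2: B4->C4 leap 11st
  R4 @ bar4.0: G3/C4 P4 untreated
  R1 @ bar6.0: F3/F4 P8 -> E3/E4 P8 similar

No (4 violations)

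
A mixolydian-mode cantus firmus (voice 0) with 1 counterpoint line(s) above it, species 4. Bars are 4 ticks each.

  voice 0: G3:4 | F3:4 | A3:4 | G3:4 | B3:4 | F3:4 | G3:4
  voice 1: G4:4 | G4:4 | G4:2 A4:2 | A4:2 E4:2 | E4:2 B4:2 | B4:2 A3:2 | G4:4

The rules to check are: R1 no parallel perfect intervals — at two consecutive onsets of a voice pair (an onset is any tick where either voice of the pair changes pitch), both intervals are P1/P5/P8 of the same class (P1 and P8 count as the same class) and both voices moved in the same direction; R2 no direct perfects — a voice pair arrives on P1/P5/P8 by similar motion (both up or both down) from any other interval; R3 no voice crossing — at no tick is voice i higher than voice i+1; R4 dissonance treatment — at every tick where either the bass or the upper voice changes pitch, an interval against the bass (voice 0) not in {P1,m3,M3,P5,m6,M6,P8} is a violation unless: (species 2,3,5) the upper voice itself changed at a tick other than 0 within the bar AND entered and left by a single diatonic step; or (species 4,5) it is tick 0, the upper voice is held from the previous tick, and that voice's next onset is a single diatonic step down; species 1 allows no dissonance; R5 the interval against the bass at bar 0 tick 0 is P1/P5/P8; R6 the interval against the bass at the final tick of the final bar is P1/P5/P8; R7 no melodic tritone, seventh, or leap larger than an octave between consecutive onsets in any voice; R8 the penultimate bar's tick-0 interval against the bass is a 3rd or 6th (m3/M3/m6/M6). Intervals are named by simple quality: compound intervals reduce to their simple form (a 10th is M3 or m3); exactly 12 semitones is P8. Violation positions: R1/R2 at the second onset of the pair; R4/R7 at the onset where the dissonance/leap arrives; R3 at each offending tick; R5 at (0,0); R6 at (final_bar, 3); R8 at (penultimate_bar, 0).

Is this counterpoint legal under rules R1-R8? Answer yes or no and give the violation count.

bar 0: v0=G3 v1=G4 (P8)
bar 1: v0=F3 v1=G4 (M2)
bar 2: v0=A3 v1=G4 (m7)
bar 3: v0=G3 v1=A4 (M2)
bar 4: v0=B3 v1=E4 (P4)
bar 5: v0=F3 v1=B4 (TT)
bar 6: v0=G3 v1=G4 (P8)
  R4 @ bar1.0: F3/G4 M2 untreated
  R4 @ bar2.0: A3/G4 m7 untreated
  R4 @ bar3.0: G3/A4 M2 untreated
  R4 @ bar4.0: B3/E4 P4 untreated
  R4 @ bar5.0: F3/B4 TT untreated
  R7 @ bar5.0: B3->F3 leap 6st
  R8 @ bar5.0: penult TT not 3rd/6th
  R7 @ bar5.2: B4->A3 leap 14st
  R2 @ bar6.0: F3/A3 M3 -> G3/G4 P8 similar
  R7 @ bar6.0: A3->G4 leap 10st

No (10 violations)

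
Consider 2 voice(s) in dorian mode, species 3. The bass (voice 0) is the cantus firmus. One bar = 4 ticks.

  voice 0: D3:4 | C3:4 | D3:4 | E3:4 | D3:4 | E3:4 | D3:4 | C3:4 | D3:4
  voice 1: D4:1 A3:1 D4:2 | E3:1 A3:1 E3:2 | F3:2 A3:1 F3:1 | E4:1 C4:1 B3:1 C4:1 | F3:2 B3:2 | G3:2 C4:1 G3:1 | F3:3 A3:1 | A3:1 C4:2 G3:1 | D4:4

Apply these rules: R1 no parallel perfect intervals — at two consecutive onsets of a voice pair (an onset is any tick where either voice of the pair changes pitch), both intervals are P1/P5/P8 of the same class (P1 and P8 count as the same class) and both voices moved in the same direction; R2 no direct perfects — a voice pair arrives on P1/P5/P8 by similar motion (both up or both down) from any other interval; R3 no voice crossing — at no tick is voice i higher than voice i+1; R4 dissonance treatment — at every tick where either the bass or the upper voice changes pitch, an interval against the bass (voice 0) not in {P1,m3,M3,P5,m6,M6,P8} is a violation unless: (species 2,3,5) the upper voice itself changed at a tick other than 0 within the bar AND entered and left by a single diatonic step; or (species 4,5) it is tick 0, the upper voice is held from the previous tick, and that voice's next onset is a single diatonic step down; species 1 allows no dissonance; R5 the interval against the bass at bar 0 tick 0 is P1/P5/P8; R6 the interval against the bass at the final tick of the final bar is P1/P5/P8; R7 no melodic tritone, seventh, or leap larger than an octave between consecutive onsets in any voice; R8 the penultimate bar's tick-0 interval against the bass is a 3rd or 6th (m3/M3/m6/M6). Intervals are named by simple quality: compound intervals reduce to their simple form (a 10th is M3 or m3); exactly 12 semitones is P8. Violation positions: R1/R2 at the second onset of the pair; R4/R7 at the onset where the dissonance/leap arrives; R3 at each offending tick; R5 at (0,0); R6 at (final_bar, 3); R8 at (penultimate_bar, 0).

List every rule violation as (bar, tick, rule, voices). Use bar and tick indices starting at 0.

bar 0: v0=D3 v1=D4 downbeat P8
bar 1: v0=C3 v1=E3 downbeat M3
bar 2: v0=D3 v1=F3 downbeat m3
bar 3: v0=E3 v1=E4 downbeat P8
bar 4: v0=D3 v1=F3 downbeat m3
bar 5: v0=E3 v1=G3 downbeat m3
bar 6: v0=D3 v1=F3 downbeat m3
bar 7: v0=C3 v1=A3 downbeat M6
bar 8: v0=D3 v1=D4 downbeat P8
  -> R7 @ bar 1 tick 0 v(1,): D4->E3 leap 10st
  -> R2 @ bar 3 tick 0 v(0, 1): D3/F3 m3 -> E3/E4 P8 similar
  -> R7 @ bar 3 tick 0 v(1,): F3->E4 leap 11st
  -> R7 @ bar 4 tick 2 v(1,): F3->B3 leap 6st
  -> R2 @ bar 8 tick 0 v(0, 1): C3/G3 P5 -> D3/D4 P8 similar

(1, 0, R7, (1,))
(3, 0, R2, (0, 1))
(3, 0, R7, (1,))
(4, 2, R7, (1,))
(8, 0, R2, (0, 1))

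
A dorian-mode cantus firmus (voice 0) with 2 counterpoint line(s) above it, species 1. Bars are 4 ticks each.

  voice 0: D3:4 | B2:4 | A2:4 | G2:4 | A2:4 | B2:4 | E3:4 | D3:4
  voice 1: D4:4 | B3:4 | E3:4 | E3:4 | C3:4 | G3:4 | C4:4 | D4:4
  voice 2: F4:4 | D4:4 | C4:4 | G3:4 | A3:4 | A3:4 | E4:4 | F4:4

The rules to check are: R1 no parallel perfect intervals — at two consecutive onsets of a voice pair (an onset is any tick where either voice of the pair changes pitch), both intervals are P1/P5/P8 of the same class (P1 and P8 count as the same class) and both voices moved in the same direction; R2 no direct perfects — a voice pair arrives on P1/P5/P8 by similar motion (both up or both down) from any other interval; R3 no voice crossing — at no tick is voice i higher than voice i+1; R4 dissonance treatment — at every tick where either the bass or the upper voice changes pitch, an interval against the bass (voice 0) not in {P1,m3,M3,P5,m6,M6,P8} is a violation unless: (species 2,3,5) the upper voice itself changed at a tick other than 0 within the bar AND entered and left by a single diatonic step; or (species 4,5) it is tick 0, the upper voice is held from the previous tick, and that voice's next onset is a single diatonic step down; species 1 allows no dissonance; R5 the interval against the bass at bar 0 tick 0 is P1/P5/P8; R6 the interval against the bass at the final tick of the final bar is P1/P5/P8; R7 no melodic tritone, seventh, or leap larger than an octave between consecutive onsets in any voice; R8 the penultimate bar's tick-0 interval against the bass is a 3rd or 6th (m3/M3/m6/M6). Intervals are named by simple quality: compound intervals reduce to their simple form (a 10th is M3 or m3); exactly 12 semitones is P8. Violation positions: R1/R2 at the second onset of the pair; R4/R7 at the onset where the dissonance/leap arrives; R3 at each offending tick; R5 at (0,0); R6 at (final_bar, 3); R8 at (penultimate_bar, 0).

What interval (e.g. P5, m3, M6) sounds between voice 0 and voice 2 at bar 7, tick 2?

voice 0=D3 voice 2=F4 -> m3

m3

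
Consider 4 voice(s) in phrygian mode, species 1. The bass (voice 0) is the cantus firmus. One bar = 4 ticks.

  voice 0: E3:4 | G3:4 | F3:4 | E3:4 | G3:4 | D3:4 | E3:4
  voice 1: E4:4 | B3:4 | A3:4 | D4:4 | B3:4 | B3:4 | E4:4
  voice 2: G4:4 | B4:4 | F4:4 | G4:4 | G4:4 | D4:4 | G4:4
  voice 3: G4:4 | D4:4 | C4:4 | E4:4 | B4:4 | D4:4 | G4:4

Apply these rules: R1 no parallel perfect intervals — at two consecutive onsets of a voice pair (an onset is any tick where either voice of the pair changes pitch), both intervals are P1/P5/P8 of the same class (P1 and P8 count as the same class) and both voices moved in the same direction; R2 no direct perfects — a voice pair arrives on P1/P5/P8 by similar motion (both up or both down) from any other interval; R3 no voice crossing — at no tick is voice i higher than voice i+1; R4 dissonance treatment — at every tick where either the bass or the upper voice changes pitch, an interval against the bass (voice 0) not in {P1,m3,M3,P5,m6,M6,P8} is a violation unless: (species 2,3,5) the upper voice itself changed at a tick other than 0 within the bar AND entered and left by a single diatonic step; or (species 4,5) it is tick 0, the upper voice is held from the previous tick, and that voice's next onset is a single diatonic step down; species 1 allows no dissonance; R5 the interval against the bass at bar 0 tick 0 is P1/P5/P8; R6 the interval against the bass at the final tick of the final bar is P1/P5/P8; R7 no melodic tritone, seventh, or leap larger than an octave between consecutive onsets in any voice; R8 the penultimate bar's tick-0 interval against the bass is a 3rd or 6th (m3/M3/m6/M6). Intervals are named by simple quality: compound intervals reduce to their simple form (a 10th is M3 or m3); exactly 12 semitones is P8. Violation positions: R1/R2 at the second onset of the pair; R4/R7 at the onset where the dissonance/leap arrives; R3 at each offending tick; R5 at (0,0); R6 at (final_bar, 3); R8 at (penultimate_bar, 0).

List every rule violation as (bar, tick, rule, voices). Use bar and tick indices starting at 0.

bar 0: v0=E3 v1=E4 v2=G4 v3=G4 downbeat m3
bar 1: v0=G3 v1=B3 v2=B4 v3=D4 downbeat P5
bar 2: v0=F3 v1=A3 v2=F4 v3=C4 downbeat P5
bar 3: v0=E3 v1=D4 v2=G4 v3=E4 downbeat P8
bar 4: v0=G3 v1=B3 v2=G4 v3=B4 downbeat M3
bar 5: v0=D3 v1=B3 v2=D4 v3=D4 downbeat P8
bar 6: v0=E3 v1=E4 v2=G4 v3=G4 downbeat m3
  -> R5 @ bar 0 tick 0 v(0, 2): opens on m3
  -> R5 @ bar 0 tick 0 v(0, 3): opens on m3
  -> R3 @ bar 1 tick 0 v(2, 3): B4 above D4
  -> R3 @ bar 1 tick 1 v(2, 3): B4 above D4
  -> R3 @ bar 1 tick 2 v(2, 3): B4 above D4
  -> R3 @ bar 1 tick 3 v(2, 3): B4 above D4
  -> R1 @ bar 2 tick 0 v(0, 3): G3/D4 P5 -> F3/C4 P5 similar
  -> R2 @ bar 2 tick 0 v(0, 2): G3/B4 M3 -> F3/F4 P8 similar
  -> R3 @ bar 2 tick 0 v(2, 3): F4 above C4
  -> R7 @ bar 2 tick 0 v(2,): B4->F4 leap 6st
  -> R3 @ bar 2 tick 1 v(2, 3): F4 above C4
  -> R3 @ bar 2 tick 2 v(2, 3): F4 above C4
  -> R3 @ bar 2 tick 3 v(2, 3): F4 above C4
  -> R3 @ bar 3 tick 0 v(2, 3): G4 above E4
  -> R4 @ bar 3 tick 0 v(0, 1): E3/D4 m7 untreated
  -> R3 @ bar 3 tick 1 v(2, 3): G4 above E4
  -> R3 @ bar 3 tick 2 v(2, 3): G4 above E4
  -> R3 @ bar 3 tick 3 v(2, 3): G4 above E4
  -> R1 @ bar 5 tick 0 v(0, 2): G3/G4 P8 -> D3/D4 P8 similar
  -> R2 @ bar 5 tick 0 v(0, 3): G3/B4 M3 -> D3/D4 P8 similar
  -> R2 @ bar 5 tick 0 v(2, 3): G4/B4 M3 -> D4/D4 P1 similar
  -> R8 @ bar 5 tick 0 v(0, 2): penult P8 not 3rd/6th
  -> R8 @ bar 5 tick 0 v(0, 3): penult P8 not 3rd/6th
  -> R1 @ bar 6 tick 0 v(2, 3): D4/D4 P1 -> G4/G4 P1 similar
  -> R2 @ bar 6 tick 0 v(0, 1): D3/B3 M6 -> E3/E4 P8 similar
  -> R6 @ bar 6 tick 3 v(0, 2): closes on m3
  -> R6 @ bar 6 tick 3 v(0, 3): closes on m3

(0, 0, R5, (0, 2))
(0, 0, R5, (0, 3))
(1, 0, R3, (2, 3))
(1, 1, R3, (2, 3))
(1, 2, R3, (2, 3))
(1, 3, R3, (2, 3))
(2, 0, R1, (0, 3))
(2, 0, R2, (0, 2))
(2, 0, R3, (2, 3))
(2, 0, R7, (2,))
(2, 1, R3, (2, 3))
(2, 2, R3, (2, 3))
(2, 3, R3, (2, 3))
(3, 0, R3, (2, 3))
(3, 0, R4, (0, 1))
(3, 1, R3, (2, 3))
(3, 2, R3, (2, 3))
(3, 3, R3, (2, 3))
(5, 0, R1, (0, 2))
(5, 0, R2, (0, 3))
(5, 0, R2, (2, 3))
(5, 0, R8, (0, 2))
(5, 0, R8, (0, 3))
(6, 0, R1, (2, 3))
(6, 0, R2, (0, 1))
(6, 3, R6, (0, 2))
(6, 3, R6, (0, 3))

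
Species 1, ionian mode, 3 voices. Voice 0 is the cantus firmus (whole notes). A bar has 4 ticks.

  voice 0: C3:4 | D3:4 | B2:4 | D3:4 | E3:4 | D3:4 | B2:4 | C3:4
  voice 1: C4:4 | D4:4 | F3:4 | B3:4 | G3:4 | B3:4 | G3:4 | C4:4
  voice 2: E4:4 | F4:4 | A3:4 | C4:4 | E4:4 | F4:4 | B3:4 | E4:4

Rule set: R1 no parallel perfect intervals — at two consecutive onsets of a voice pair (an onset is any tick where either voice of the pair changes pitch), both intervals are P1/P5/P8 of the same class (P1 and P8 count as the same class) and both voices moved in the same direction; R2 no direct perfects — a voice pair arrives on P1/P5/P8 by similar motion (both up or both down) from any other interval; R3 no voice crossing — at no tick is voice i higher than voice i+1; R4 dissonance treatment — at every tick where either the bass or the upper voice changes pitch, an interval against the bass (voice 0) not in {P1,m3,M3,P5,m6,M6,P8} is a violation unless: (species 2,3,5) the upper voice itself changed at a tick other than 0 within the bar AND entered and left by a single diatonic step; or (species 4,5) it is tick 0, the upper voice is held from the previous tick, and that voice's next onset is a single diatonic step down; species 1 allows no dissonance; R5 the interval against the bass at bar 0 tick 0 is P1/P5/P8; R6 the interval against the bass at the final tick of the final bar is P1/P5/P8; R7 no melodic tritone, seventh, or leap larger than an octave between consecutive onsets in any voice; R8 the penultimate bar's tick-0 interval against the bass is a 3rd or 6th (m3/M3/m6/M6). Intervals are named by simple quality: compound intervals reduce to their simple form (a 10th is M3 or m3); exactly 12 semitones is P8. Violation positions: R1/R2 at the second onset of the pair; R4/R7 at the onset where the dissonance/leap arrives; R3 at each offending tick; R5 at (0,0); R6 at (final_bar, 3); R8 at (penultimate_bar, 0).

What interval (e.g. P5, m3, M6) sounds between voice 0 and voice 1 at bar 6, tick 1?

voice 0=B2 voice 1=G3 -> m6

m6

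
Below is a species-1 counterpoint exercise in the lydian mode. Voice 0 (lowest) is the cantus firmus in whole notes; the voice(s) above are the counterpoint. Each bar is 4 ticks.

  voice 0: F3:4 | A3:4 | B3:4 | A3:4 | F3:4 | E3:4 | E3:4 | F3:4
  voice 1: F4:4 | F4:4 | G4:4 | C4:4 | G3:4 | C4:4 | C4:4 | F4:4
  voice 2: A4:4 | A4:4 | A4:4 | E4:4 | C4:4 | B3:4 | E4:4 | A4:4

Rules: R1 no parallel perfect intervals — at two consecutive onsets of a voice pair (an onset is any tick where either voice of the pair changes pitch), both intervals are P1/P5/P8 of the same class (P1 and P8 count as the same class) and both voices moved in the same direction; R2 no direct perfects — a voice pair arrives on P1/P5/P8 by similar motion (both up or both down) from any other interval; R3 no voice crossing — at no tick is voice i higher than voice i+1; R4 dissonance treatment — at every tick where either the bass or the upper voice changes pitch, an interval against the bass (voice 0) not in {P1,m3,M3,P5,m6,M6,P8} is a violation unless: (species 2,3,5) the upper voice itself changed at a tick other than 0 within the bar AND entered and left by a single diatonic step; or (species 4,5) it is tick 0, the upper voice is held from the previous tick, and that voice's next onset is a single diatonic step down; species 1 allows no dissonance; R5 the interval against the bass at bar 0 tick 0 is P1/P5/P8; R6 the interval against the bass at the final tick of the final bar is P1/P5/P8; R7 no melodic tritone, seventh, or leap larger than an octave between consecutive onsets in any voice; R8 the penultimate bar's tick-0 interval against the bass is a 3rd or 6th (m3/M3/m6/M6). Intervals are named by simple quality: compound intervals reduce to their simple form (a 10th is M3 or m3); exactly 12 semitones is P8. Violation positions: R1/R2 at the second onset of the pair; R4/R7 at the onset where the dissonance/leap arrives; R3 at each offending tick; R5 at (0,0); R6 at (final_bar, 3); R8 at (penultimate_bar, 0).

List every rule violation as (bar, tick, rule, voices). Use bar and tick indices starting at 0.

bar 0: v0=F3 v1=F4 v2=A4 downbeat M3
bar 1: v0=A3 v1=F4 v2=A4 downbeat P8
bar 2: v0=B3 v1=G4 v2=A4 downbeat m7
bar 3: v0=A3 v1=C4 v2=E4 downbeat P5
bar 4: v0=F3 v1=G3 v2=C4 downbeat P5
bar 5: v0=E3 v1=C4 v2=B3 downbeat P5
bar 6: v0=E3 v1=C4 v2=E4 downbeat P8
bar 7: v0=F3 v1=F4 v2=A4 downbeat M3
  -> R5 @ bar 0 tick 0 v(0, 2): opens on M3
  -> R4 @ bar 2 tick 0 v(0, 2): B3/A4 m7 untreated
  -> R2 @ bar 3 tick 0 v(0, 2): B3/A4 m7 -> A3/E4 P5 similar
  -> R1 @ bar 4 tick 0 v(0, 2): A3/E4 P5 -> F3/C4 P5 similar
  -> R4 @ bar 4 tick 0 v(0, 1): F3/G3 M2 untreated
  -> R1 @ bar 5 tick 0 v(0, 2): F3/C4 P5 -> E3/B3 P5 similar
  -> R3 @ bar 5 tick 0 v(1, 2): C4 above B3
  -> R3 @ bar 5 tick 1 v(1, 2): C4 above B3
  -> R3 @ bar 5 tick 2 v(1, 2): C4 above B3
  -> R3 @ bar 5 tick 3 v(1, 2): C4 above B3
  -> R8 @ bar 6 tick 0 v(0, 2): penult P8 not 3rd/6th
  -> R2 @ bar 7 tick 0 v(0, 1): E3/C4 m6 -> F3/F4 P8 similar
  -> R6 @ bar 7 tick 3 v(0, 2): closes on M3

(0, 0, R5, (0, 2))
(2, 0, R4, (0, 2))
(3, 0, R2, (0, 2))
(4, 0, R1, (0, 2))
(4, 0, R4, (0, 1))
(5, 0, R1, (0, 2))
(5, 0, R3, (1, 2))
(5, 1, R3, (1, 2))
(5, 2, R3, (1, 2))
(5, 3, R3, (1, 2))
(6, 0, R8, (0, 2))
(7, 0, R2, (0, 1))
(7, 3, R6, (0, 2))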